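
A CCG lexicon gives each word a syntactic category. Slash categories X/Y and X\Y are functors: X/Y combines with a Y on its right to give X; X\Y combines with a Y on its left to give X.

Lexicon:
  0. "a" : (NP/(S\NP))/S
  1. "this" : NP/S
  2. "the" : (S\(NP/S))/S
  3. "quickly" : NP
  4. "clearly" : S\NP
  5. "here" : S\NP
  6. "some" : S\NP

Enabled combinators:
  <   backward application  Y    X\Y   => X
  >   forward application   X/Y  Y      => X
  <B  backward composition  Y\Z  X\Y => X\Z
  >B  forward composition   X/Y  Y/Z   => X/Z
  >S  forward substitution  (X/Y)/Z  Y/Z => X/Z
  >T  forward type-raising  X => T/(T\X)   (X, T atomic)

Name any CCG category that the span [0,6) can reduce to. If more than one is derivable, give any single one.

[0,7] S   <
  [0,6] NP   >
    [0,5] NP/(S\NP)   >
      [0,1] "a" : (NP/(S\NP))/S
      [1,5] S   <
        [1,2] "this" : NP/S
        [2,5] S\(NP/S)   >
          [2,3] "the" : (S\(NP/S))/S
          [3,5] S   >
            [3,4] S/(S\NP)   >T
              [3,4] "quickly" : NP
            [4,5] "clearly" : S\NP
    [5,6] "here" : S\NP
  [6,7] "some" : S\NP

NP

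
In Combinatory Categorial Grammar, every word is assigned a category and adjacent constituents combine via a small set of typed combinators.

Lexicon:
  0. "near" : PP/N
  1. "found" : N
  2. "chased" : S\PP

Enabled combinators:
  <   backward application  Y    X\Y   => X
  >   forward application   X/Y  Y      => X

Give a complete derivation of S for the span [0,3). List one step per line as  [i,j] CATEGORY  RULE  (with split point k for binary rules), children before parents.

[0,1] PP/N  lex  "near"
[1,2] N  lex  "found"
[0,2] PP  >  k=1
[2,3] S\PP  lex  "chased"
[0,3] S  <  k=2

[0,3] S   <
  [0,2] PP   >
    [0,1] "near" : PP/N
    [1,2] "found" : N
  [2,3] "chased" : S\PP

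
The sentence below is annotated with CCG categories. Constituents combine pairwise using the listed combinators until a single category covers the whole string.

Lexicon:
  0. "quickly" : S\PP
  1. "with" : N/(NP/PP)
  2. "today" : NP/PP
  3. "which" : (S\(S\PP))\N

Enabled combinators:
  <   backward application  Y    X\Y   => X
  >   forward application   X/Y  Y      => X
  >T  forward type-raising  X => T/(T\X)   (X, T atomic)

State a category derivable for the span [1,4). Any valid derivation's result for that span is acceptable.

S\(S\PP)

[0,4] S   <
  [0,1] "quickly" : S\PP
  [1,4] S\(S\PP)   <
    [1,3] N   >
      [1,2] "with" : N/(NP/PP)
      [2,3] "today" : NP/PP
    [3,4] "which" : (S\(S\PP))\N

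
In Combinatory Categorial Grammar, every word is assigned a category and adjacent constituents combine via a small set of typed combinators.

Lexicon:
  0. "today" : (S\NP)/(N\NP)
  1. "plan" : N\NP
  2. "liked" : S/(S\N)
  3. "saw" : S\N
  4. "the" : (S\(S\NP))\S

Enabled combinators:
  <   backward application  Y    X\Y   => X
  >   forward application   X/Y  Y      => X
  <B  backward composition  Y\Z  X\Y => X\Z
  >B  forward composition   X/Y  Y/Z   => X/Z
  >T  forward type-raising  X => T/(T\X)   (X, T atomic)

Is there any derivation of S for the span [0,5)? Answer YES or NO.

[0,5] S   <
  [0,2] S\NP   >
    [0,1] "today" : (S\NP)/(N\NP)
    [1,2] "plan" : N\NP
  [2,5] S\(S\NP)   <
    [2,4] S   >
      [2,3] "liked" : S/(S\N)
      [3,4] "saw" : S\N
    [4,5] "the" : (S\(S\NP))\S

YES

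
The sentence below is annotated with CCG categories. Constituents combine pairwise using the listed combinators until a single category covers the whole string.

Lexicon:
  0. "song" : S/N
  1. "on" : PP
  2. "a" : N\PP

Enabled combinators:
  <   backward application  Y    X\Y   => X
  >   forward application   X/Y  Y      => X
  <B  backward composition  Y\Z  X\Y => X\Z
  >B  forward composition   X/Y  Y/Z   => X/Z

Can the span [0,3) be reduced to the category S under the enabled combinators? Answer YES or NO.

[0,3] S   >
  [0,1] "song" : S/N
  [1,3] N   <
    [1,2] "on" : PP
    [2,3] "a" : N\PP

YES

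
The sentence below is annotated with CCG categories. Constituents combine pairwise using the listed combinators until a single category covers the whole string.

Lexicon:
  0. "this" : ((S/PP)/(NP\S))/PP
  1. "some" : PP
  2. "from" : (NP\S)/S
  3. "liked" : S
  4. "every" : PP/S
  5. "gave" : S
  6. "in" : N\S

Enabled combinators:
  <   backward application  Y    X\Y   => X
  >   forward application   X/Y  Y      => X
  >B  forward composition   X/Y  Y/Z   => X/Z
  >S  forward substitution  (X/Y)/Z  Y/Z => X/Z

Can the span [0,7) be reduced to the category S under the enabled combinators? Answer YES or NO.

NO

((S/PP)/(NP\S))/PP PP (NP\S)/S S PP/S S N\S
CKY chart[0,7] = {N}; S ∉ chart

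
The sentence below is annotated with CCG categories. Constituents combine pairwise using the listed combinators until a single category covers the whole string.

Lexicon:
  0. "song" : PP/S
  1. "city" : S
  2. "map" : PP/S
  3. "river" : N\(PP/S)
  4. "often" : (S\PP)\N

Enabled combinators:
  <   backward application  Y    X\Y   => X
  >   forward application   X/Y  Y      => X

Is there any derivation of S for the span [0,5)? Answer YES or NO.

[0,5] S   <
  [0,2] PP   >
    [0,1] "song" : PP/S
    [1,2] "city" : S
  [2,5] S\PP   <
    [2,4] N   <
      [2,3] "map" : PP/S
      [3,4] "river" : N\(PP/S)
    [4,5] "often" : (S\PP)\N

YES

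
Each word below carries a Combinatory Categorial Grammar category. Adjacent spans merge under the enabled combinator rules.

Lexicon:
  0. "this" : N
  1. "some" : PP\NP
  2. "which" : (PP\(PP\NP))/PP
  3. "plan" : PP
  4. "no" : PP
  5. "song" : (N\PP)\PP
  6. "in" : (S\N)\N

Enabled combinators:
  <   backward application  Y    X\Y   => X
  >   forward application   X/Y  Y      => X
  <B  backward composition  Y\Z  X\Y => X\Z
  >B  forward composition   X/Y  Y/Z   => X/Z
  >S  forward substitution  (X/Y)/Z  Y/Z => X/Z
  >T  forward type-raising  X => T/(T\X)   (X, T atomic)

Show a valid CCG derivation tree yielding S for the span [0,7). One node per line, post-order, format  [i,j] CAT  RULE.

[0,7] S   <
  [0,1] "this" : N
  [1,7] S\N   <
    [1,6] N   <
      [1,4] PP   <
        [1,2] "some" : PP\NP
        [2,4] PP\(PP\NP)   >
          [2,3] "which" : (PP\(PP\NP))/PP
          [3,4] "plan" : PP
      [4,6] N\PP   <
        [4,5] "no" : PP
        [5,6] "song" : (N\PP)\PP
    [6,7] "in" : (S\N)\N

[0,1] N  lex  "this"
[1,2] PP\NP  lex  "some"
[2,3] (PP\(PP\NP))/PP  lex  "which"
[3,4] PP  lex  "plan"
[2,4] PP\(PP\NP)  >  k=3
[1,4] PP  <  k=2
[4,5] PP  lex  "no"
[5,6] (N\PP)\PP  lex  "song"
[4,6] N\PP  <  k=5
[1,6] N  <  k=4
[6,7] (S\N)\N  lex  "in"
[1,7] S\N  <  k=6
[0,7] S  <  k=1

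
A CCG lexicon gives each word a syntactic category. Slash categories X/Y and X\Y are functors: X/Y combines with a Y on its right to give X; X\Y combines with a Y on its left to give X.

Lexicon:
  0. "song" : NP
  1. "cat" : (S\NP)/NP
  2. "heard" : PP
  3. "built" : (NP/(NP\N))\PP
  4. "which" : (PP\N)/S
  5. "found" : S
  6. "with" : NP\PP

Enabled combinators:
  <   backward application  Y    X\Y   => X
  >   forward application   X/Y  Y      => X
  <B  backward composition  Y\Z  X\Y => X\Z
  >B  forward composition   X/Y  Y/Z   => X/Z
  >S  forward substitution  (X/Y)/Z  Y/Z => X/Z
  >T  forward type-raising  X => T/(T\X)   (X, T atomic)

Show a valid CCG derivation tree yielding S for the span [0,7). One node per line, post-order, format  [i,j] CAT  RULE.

[0,7] S   <
  [0,1] "song" : NP
  [1,7] S\NP   >
    [1,2] "cat" : (S\NP)/NP
    [2,7] NP   >
      [2,4] NP/(NP\N)   <
        [2,3] "heard" : PP
        [3,4] "built" : (NP/(NP\N))\PP
      [4,7] NP\N   <B
        [4,6] PP\N   >
          [4,5] "which" : (PP\N)/S
          [5,6] "found" : S
        [6,7] "with" : NP\PP

[0,1] NP  lex  "song"
[1,2] (S\NP)/NP  lex  "cat"
[2,3] PP  lex  "heard"
[3,4] (NP/(NP\N))\PP  lex  "built"
[2,4] NP/(NP\N)  <  k=3
[4,5] (PP\N)/S  lex  "which"
[5,6] S  lex  "found"
[4,6] PP\N  >  k=5
[6,7] NP\PP  lex  "with"
[4,7] NP\N  <B  k=6
[2,7] NP  >  k=4
[1,7] S\NP  >  k=2
[0,7] S  <  k=1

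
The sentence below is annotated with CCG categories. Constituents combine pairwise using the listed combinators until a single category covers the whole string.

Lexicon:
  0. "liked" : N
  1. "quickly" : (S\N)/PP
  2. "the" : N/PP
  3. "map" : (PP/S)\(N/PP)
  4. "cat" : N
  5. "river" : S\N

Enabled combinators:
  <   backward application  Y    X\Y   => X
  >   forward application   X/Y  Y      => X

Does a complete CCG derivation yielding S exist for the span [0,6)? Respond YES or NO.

YES

[0,6] S   <
  [0,1] "liked" : N
  [1,6] S\N   >
    [1,2] "quickly" : (S\N)/PP
    [2,6] PP   >
      [2,4] PP/S   <
        [2,3] "the" : N/PP
        [3,4] "map" : (PP/S)\(N/PP)
      [4,6] S   <
        [4,5] "cat" : N
        [5,6] "river" : S\N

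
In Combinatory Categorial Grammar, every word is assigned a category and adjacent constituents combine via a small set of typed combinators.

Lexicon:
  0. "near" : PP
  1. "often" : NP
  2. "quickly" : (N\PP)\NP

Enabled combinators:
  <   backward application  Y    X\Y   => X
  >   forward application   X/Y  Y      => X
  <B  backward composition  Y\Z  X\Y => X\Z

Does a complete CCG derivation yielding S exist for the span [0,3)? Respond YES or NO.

NO

PP NP (N\PP)\NP
CKY chart[0,3] = {N}; S ∉ chart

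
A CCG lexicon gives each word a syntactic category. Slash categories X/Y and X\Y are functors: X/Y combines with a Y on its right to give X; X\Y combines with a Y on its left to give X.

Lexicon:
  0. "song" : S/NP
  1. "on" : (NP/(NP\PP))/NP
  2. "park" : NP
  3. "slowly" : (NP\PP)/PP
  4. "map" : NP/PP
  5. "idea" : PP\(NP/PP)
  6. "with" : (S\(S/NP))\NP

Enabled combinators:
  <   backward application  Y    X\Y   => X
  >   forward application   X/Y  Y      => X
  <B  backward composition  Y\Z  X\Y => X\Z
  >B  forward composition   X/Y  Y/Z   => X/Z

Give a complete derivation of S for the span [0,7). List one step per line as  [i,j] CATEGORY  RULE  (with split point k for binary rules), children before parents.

[0,7] S   <
  [0,1] "song" : S/NP
  [1,7] S\(S/NP)   <
    [1,6] NP   >
      [1,4] NP/PP   >B
        [1,3] NP/(NP\PP)   >
          [1,2] "on" : (NP/(NP\PP))/NP
          [2,3] "park" : NP
        [3,4] "slowly" : (NP\PP)/PP
      [4,6] PP   <
        [4,5] "map" : NP/PP
        [5,6] "idea" : PP\(NP/PP)
    [6,7] "with" : (S\(S/NP))\NP

[0,1] S/NP  lex  "song"
[1,2] (NP/(NP\PP))/NP  lex  "on"
[2,3] NP  lex  "park"
[1,3] NP/(NP\PP)  >  k=2
[3,4] (NP\PP)/PP  lex  "slowly"
[1,4] NP/PP  >B  k=3
[4,5] NP/PP  lex  "map"
[5,6] PP\(NP/PP)  lex  "idea"
[4,6] PP  <  k=5
[1,6] NP  >  k=4
[6,7] (S\(S/NP))\NP  lex  "with"
[1,7] S\(S/NP)  <  k=6
[0,7] S  <  k=1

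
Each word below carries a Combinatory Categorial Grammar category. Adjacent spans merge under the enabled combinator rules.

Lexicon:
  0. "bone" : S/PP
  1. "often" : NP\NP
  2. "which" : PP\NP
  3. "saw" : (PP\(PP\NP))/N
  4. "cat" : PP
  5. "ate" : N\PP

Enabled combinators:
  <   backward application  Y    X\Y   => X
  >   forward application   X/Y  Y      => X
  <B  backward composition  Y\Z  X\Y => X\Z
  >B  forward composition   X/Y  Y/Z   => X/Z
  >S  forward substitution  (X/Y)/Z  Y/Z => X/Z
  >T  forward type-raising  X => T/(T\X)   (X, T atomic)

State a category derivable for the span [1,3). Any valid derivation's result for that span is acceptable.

PP\NP

[0,6] S   >
  [0,1] "bone" : S/PP
  [1,6] PP   <
    [1,3] PP\NP   <B
      [1,2] "often" : NP\NP
      [2,3] "which" : PP\NP
    [3,6] PP\(PP\NP)   >
      [3,4] "saw" : (PP\(PP\NP))/N
      [4,6] N   <
        [4,5] "cat" : PP
        [5,6] "ate" : N\PP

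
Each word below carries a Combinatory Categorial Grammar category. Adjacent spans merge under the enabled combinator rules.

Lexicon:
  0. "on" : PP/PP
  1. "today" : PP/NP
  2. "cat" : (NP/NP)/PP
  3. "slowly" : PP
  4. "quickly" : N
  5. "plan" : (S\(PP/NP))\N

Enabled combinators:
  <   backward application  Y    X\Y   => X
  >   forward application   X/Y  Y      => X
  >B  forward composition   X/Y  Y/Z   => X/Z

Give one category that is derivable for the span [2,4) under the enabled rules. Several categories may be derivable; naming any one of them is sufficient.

NP/NP

[0,6] S   <
  [0,4] PP/NP   >B
    [0,2] PP/NP   >B
      [0,1] "on" : PP/PP
      [1,2] "today" : PP/NP
    [2,4] NP/NP   >
      [2,3] "cat" : (NP/NP)/PP
      [3,4] "slowly" : PP
  [4,6] S\(PP/NP)   <
    [4,5] "quickly" : N
    [5,6] "plan" : (S\(PP/NP))\N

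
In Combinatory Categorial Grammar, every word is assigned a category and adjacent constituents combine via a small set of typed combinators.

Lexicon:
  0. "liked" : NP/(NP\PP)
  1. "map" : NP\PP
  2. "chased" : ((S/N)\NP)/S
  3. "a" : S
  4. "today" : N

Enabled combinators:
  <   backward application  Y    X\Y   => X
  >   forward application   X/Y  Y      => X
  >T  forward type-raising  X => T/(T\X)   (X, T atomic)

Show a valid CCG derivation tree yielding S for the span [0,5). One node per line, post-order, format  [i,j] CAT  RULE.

[0,1] NP/(NP\PP)  lex  "liked"
[1,2] NP\PP  lex  "map"
[0,2] NP  >  k=1
[2,3] ((S/N)\NP)/S  lex  "chased"
[3,4] S  lex  "a"
[2,4] (S/N)\NP  >  k=3
[0,4] S/N  <  k=2
[4,5] N  lex  "today"
[0,5] S  >  k=4

[0,5] S   >
  [0,4] S/N   <
    [0,2] NP   >
      [0,1] "liked" : NP/(NP\PP)
      [1,2] "map" : NP\PP
    [2,4] (S/N)\NP   >
      [2,3] "chased" : ((S/N)\NP)/S
      [3,4] "a" : S
  [4,5] "today" : N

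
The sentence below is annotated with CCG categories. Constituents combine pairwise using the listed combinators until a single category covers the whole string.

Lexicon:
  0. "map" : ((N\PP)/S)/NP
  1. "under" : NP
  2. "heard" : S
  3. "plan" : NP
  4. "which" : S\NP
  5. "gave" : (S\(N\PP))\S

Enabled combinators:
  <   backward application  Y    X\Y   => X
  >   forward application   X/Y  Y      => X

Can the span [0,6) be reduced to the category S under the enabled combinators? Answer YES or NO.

YES

[0,6] S   <
  [0,3] N\PP   >
    [0,2] (N\PP)/S   >
      [0,1] "map" : ((N\PP)/S)/NP
      [1,2] "under" : NP
    [2,3] "heard" : S
  [3,6] S\(N\PP)   <
    [3,5] S   <
      [3,4] "plan" : NP
      [4,5] "which" : S\NP
    [5,6] "gave" : (S\(N\PP))\S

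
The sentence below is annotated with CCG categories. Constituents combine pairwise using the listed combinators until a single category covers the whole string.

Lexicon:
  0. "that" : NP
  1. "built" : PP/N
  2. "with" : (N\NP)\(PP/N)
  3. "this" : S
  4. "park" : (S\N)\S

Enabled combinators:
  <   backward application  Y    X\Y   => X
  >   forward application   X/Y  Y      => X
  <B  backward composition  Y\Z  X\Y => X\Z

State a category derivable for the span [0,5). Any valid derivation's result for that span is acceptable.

[0,5] S   <
  [0,1] "that" : NP
  [1,5] S\NP   <B
    [1,3] N\NP   <
      [1,2] "built" : PP/N
      [2,3] "with" : (N\NP)\(PP/N)
    [3,5] S\N   <
      [3,4] "this" : S
      [4,5] "park" : (S\N)\S

S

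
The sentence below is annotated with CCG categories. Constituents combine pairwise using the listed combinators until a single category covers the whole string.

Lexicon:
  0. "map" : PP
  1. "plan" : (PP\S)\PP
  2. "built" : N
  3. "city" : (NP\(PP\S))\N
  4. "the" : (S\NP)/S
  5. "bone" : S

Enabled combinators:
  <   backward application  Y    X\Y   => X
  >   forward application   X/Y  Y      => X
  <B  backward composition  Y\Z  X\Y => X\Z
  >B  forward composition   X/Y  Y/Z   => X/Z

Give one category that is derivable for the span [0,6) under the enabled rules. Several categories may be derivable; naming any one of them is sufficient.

S

[0,6] S   <
  [0,4] NP   <
    [0,2] PP\S   <
      [0,1] "map" : PP
      [1,2] "plan" : (PP\S)\PP
    [2,4] NP\(PP\S)   <
      [2,3] "built" : N
      [3,4] "city" : (NP\(PP\S))\N
  [4,6] S\NP   >
    [4,5] "the" : (S\NP)/S
    [5,6] "bone" : S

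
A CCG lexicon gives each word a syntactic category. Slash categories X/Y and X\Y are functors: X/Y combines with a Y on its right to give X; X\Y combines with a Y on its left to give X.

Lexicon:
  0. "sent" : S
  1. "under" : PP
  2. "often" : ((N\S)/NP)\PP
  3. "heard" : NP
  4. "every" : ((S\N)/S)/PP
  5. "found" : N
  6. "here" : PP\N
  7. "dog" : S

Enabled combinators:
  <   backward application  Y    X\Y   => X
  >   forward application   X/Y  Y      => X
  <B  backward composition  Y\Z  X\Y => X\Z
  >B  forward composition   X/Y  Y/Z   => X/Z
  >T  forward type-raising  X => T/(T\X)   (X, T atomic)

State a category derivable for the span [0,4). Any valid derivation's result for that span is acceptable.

[0,8] S   <
  [0,4] N   >
    [0,1] N/(N\S)   >T
      [0,1] "sent" : S
    [1,4] N\S   >
      [1,3] (N\S)/NP   <
        [1,2] "under" : PP
        [2,3] "often" : ((N\S)/NP)\PP
      [3,4] "heard" : NP
  [4,8] S\N   >
    [4,7] (S\N)/S   >
      [4,5] "every" : ((S\N)/S)/PP
      [5,7] PP   >
        [5,6] PP/(PP\N)   >T
          [5,6] "found" : N
        [6,7] "here" : PP\N
    [7,8] "dog" : S

N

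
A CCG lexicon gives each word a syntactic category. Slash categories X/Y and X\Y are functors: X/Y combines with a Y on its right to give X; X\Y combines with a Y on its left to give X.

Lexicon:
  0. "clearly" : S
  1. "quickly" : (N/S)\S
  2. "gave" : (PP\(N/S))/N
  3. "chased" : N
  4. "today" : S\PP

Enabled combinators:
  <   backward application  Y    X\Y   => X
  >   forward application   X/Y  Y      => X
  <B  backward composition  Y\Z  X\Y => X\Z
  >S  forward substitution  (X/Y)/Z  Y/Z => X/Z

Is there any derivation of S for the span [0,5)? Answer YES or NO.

[0,5] S   <
  [0,4] PP   <
    [0,1] "clearly" : S
    [1,4] PP\S   <B
      [1,2] "quickly" : (N/S)\S
      [2,4] PP\(N/S)   >
        [2,3] "gave" : (PP\(N/S))/N
        [3,4] "chased" : N
  [4,5] "today" : S\PP

YES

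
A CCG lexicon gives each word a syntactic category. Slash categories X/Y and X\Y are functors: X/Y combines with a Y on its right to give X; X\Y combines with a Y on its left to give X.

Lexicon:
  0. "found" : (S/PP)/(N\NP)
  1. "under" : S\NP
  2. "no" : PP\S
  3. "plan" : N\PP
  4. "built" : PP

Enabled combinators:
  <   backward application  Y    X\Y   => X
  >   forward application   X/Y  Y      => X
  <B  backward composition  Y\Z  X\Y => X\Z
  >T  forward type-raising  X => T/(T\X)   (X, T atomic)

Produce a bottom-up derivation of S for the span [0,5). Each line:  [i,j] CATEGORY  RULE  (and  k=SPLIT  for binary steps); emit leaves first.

[0,1] (S/PP)/(N\NP)  lex  "found"
[1,2] S\NP  lex  "under"
[2,3] PP\S  lex  "no"
[3,4] N\PP  lex  "plan"
[2,4] N\S  <B  k=3
[1,4] N\NP  <B  k=2
[0,4] S/PP  >  k=1
[4,5] PP  lex  "built"
[0,5] S  >  k=4

[0,5] S   >
  [0,4] S/PP   >
    [0,1] "found" : (S/PP)/(N\NP)
    [1,4] N\NP   <B
      [1,2] "under" : S\NP
      [2,4] N\S   <B
        [2,3] "no" : PP\S
        [3,4] "plan" : N\PP
  [4,5] "built" : PP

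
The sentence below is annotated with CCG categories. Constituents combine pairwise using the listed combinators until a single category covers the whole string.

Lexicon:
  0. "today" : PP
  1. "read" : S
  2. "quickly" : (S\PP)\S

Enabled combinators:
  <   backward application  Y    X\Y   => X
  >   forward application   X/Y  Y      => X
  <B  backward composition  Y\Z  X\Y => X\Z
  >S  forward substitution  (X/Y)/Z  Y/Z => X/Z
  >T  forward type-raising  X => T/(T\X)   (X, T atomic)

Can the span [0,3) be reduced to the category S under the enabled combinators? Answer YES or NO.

YES

[0,3] S   <
  [0,1] "today" : PP
  [1,3] S\PP   <
    [1,2] "read" : S
    [2,3] "quickly" : (S\PP)\S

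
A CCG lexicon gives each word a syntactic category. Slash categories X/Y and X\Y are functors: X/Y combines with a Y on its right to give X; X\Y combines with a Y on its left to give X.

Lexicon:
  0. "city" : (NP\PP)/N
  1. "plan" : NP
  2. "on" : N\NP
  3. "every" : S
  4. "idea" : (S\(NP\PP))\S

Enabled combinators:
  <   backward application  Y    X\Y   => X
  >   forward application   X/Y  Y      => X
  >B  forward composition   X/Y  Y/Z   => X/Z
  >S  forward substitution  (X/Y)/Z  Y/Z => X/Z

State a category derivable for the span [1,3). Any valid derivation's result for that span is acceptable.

N

[0,5] S   <
  [0,3] NP\PP   >
    [0,1] "city" : (NP\PP)/N
    [1,3] N   <
      [1,2] "plan" : NP
      [2,3] "on" : N\NP
  [3,5] S\(NP\PP)   <
    [3,4] "every" : S
    [4,5] "idea" : (S\(NP\PP))\S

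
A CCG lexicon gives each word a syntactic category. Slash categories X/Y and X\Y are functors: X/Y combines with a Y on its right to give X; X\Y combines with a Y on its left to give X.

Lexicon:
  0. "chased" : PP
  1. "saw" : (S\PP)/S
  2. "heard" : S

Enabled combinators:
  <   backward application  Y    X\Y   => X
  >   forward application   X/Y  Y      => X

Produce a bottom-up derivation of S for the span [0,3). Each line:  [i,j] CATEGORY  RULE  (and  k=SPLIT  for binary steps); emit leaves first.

[0,1] PP  lex  "chased"
[1,2] (S\PP)/S  lex  "saw"
[2,3] S  lex  "heard"
[1,3] S\PP  >  k=2
[0,3] S  <  k=1

[0,3] S   <
  [0,1] "chased" : PP
  [1,3] S\PP   >
    [1,2] "saw" : (S\PP)/S
    [2,3] "heard" : S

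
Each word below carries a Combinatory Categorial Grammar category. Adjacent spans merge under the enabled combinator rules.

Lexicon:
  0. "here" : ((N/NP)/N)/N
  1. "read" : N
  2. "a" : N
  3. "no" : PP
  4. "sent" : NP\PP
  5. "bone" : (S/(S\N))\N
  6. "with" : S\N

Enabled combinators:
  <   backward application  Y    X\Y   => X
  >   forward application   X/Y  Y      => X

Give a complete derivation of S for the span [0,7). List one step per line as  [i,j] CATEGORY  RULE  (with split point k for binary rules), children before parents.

[0,7] S   >
  [0,6] S/(S\N)   <
    [0,5] N   >
      [0,3] N/NP   >
        [0,2] (N/NP)/N   >
          [0,1] "here" : ((N/NP)/N)/N
          [1,2] "read" : N
        [2,3] "a" : N
      [3,5] NP   <
        [3,4] "no" : PP
        [4,5] "sent" : NP\PP
    [5,6] "bone" : (S/(S\N))\N
  [6,7] "with" : S\N

[0,1] ((N/NP)/N)/N  lex  "here"
[1,2] N  lex  "read"
[0,2] (N/NP)/N  >  k=1
[2,3] N  lex  "a"
[0,3] N/NP  >  k=2
[3,4] PP  lex  "no"
[4,5] NP\PP  lex  "sent"
[3,5] NP  <  k=4
[0,5] N  >  k=3
[5,6] (S/(S\N))\N  lex  "bone"
[0,6] S/(S\N)  <  k=5
[6,7] S\N  lex  "with"
[0,7] S  >  k=6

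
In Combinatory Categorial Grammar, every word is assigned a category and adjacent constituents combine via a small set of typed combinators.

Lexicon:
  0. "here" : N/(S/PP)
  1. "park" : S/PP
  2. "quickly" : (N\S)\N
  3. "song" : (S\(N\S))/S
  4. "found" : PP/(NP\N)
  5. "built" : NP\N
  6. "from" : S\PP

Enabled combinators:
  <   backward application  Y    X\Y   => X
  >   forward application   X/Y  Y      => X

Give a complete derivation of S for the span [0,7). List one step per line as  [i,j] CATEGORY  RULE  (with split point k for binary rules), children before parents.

[0,7] S   <
  [0,3] N\S   <
    [0,2] N   >
      [0,1] "here" : N/(S/PP)
      [1,2] "park" : S/PP
    [2,3] "quickly" : (N\S)\N
  [3,7] S\(N\S)   >
    [3,4] "song" : (S\(N\S))/S
    [4,7] S   <
      [4,6] PP   >
        [4,5] "found" : PP/(NP\N)
        [5,6] "built" : NP\N
      [6,7] "from" : S\PP

[0,1] N/(S/PP)  lex  "here"
[1,2] S/PP  lex  "park"
[0,2] N  >  k=1
[2,3] (N\S)\N  lex  "quickly"
[0,3] N\S  <  k=2
[3,4] (S\(N\S))/S  lex  "song"
[4,5] PP/(NP\N)  lex  "found"
[5,6] NP\N  lex  "built"
[4,6] PP  >  k=5
[6,7] S\PP  lex  "from"
[4,7] S  <  k=6
[3,7] S\(N\S)  >  k=4
[0,7] S  <  k=3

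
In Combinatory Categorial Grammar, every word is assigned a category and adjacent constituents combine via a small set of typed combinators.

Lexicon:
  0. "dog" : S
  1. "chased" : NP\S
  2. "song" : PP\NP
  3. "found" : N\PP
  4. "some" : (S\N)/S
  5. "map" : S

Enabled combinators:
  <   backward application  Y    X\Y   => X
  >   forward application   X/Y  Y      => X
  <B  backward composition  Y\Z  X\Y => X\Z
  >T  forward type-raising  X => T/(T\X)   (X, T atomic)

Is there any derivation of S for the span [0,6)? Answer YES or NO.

[0,6] S   <
  [0,4] N   >
    [0,1] N/(N\S)   >T
      [0,1] "dog" : S
    [1,4] N\S   <B
      [1,2] "chased" : NP\S
      [2,4] N\NP   <B
        [2,3] "song" : PP\NP
        [3,4] "found" : N\PP
  [4,6] S\N   >
    [4,5] "some" : (S\N)/S
    [5,6] "map" : S

YES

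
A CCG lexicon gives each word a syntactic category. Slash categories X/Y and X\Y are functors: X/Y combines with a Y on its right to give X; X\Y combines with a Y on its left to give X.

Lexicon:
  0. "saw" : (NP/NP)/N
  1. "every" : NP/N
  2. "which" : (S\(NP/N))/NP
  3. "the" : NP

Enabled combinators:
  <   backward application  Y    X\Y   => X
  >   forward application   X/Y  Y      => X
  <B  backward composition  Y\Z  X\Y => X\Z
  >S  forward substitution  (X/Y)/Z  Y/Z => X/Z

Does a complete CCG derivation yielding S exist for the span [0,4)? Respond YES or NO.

YES

[0,4] S   <
  [0,2] NP/N   >S
    [0,1] "saw" : (NP/NP)/N
    [1,2] "every" : NP/N
  [2,4] S\(NP/N)   >
    [2,3] "which" : (S\(NP/N))/NP
    [3,4] "the" : NP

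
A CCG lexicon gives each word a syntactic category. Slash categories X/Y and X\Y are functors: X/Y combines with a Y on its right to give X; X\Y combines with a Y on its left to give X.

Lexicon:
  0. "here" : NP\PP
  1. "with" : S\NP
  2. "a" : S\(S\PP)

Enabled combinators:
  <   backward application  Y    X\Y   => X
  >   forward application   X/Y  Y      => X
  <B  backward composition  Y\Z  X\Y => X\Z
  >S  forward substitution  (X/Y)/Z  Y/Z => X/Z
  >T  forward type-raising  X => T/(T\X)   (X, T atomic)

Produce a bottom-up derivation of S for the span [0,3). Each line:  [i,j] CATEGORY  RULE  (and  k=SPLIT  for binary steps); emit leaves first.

[0,3] S   <
  [0,2] S\PP   <B
    [0,1] "here" : NP\PP
    [1,2] "with" : S\NP
  [2,3] "a" : S\(S\PP)

[0,1] NP\PP  lex  "here"
[1,2] S\NP  lex  "with"
[0,2] S\PP  <B  k=1
[2,3] S\(S\PP)  lex  "a"
[0,3] S  <  k=2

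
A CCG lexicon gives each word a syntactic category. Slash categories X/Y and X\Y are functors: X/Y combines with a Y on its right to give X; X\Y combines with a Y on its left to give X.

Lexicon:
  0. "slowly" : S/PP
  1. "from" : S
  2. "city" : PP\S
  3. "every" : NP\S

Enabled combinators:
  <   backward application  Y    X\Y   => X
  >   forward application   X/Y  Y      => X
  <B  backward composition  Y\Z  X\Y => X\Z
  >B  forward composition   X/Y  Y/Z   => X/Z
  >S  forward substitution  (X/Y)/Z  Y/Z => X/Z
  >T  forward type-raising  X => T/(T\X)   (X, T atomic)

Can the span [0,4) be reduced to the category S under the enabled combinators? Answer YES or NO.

S/PP S PP\S NP\S
CKY chart[0,4] = {N/(N\NP), NP, NP/(NP\NP), PP/(PP\NP), S/(S\NP)}; S ∉ chart

NO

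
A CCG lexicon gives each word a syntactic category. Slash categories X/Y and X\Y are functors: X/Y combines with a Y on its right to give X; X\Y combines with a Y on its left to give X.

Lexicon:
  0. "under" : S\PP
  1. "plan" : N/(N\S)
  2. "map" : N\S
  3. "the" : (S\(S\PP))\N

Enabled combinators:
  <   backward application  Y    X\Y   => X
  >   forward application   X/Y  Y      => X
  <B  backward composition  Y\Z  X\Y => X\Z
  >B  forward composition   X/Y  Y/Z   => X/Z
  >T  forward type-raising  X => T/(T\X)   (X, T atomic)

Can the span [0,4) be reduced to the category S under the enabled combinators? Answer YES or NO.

YES

[0,4] S   <
  [0,1] "under" : S\PP
  [1,4] S\(S\PP)   <
    [1,3] N   >
      [1,2] "plan" : N/(N\S)
      [2,3] "map" : N\S
    [3,4] "the" : (S\(S\PP))\N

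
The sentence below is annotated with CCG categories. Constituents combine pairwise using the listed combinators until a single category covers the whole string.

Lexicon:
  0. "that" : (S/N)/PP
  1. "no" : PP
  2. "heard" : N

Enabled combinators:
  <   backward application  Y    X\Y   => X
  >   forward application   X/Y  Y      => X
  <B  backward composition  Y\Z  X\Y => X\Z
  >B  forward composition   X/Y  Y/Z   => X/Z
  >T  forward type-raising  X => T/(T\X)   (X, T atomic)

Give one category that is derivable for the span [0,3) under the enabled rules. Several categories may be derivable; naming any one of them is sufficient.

[0,3] S   >
  [0,2] S/N   >
    [0,1] "that" : (S/N)/PP
    [1,2] "no" : PP
  [2,3] "heard" : N

S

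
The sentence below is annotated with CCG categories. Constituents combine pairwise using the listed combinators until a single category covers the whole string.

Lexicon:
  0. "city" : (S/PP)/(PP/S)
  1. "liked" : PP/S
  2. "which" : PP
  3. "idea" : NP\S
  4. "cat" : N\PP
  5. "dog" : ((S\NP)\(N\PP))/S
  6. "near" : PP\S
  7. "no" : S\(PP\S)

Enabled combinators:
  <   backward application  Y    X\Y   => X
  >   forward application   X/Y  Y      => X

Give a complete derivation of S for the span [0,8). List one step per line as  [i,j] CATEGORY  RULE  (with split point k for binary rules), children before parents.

[0,8] S   <
  [0,4] NP   <
    [0,3] S   >
      [0,2] S/PP   >
        [0,1] "city" : (S/PP)/(PP/S)
        [1,2] "liked" : PP/S
      [2,3] "which" : PP
    [3,4] "idea" : NP\S
  [4,8] S\NP   <
    [4,5] "cat" : N\PP
    [5,8] (S\NP)\(N\PP)   >
      [5,6] "dog" : ((S\NP)\(N\PP))/S
      [6,8] S   <
        [6,7] "near" : PP\S
        [7,8] "no" : S\(PP\S)

[0,1] (S/PP)/(PP/S)  lex  "city"
[1,2] PP/S  lex  "liked"
[0,2] S/PP  >  k=1
[2,3] PP  lex  "which"
[0,3] S  >  k=2
[3,4] NP\S  lex  "idea"
[0,4] NP  <  k=3
[4,5] N\PP  lex  "cat"
[5,6] ((S\NP)\(N\PP))/S  lex  "dog"
[6,7] PP\S  lex  "near"
[7,8] S\(PP\S)  lex  "no"
[6,8] S  <  k=7
[5,8] (S\NP)\(N\PP)  >  k=6
[4,8] S\NP  <  k=5
[0,8] S  <  k=4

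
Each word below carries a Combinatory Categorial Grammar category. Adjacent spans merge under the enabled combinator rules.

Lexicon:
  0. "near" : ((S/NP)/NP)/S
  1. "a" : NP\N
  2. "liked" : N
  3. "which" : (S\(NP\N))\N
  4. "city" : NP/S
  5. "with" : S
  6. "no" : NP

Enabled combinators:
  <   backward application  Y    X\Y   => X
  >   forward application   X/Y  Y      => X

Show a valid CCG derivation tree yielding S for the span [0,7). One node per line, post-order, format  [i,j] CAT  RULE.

[0,7] S   >
  [0,6] S/NP   >
    [0,4] (S/NP)/NP   >
      [0,1] "near" : ((S/NP)/NP)/S
      [1,4] S   <
        [1,2] "a" : NP\N
        [2,4] S\(NP\N)   <
          [2,3] "liked" : N
          [3,4] "which" : (S\(NP\N))\N
    [4,6] NP   >
      [4,5] "city" : NP/S
      [5,6] "with" : S
  [6,7] "no" : NP

[0,1] ((S/NP)/NP)/S  lex  "near"
[1,2] NP\N  lex  "a"
[2,3] N  lex  "liked"
[3,4] (S\(NP\N))\N  lex  "which"
[2,4] S\(NP\N)  <  k=3
[1,4] S  <  k=2
[0,4] (S/NP)/NP  >  k=1
[4,5] NP/S  lex  "city"
[5,6] S  lex  "with"
[4,6] NP  >  k=5
[0,6] S/NP  >  k=4
[6,7] NP  lex  "no"
[0,7] S  >  k=6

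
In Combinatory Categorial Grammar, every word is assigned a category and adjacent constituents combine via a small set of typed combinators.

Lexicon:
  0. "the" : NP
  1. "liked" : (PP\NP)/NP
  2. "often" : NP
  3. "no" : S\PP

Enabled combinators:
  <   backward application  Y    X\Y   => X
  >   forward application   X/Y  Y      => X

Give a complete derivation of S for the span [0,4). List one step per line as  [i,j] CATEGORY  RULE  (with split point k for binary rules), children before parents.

[0,1] NP  lex  "the"
[1,2] (PP\NP)/NP  lex  "liked"
[2,3] NP  lex  "often"
[1,3] PP\NP  >  k=2
[0,3] PP  <  k=1
[3,4] S\PP  lex  "no"
[0,4] S  <  k=3

[0,4] S   <
  [0,3] PP   <
    [0,1] "the" : NP
    [1,3] PP\NP   >
      [1,2] "liked" : (PP\NP)/NP
      [2,3] "often" : NP
  [3,4] "no" : S\PP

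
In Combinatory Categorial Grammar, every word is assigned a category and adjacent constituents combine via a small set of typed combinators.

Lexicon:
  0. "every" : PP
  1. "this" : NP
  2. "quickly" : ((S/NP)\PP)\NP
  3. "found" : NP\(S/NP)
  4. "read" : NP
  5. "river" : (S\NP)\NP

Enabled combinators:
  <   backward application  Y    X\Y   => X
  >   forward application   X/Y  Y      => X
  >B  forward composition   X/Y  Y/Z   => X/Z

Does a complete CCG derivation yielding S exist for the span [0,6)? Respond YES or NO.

[0,6] S   <
  [0,4] NP   <
    [0,3] S/NP   <
      [0,1] "every" : PP
      [1,3] (S/NP)\PP   <
        [1,2] "this" : NP
        [2,3] "quickly" : ((S/NP)\PP)\NP
    [3,4] "found" : NP\(S/NP)
  [4,6] S\NP   <
    [4,5] "read" : NP
    [5,6] "river" : (S\NP)\NP

YES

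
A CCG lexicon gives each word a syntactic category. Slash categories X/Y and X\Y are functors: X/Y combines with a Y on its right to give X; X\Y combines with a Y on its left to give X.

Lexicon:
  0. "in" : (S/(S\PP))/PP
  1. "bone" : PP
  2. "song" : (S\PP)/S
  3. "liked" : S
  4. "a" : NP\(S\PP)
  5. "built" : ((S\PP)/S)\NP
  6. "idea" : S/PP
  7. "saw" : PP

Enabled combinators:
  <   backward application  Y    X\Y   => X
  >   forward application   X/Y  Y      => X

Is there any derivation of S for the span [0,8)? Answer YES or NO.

[0,8] S   >
  [0,2] S/(S\PP)   >
    [0,1] "in" : (S/(S\PP))/PP
    [1,2] "bone" : PP
  [2,8] S\PP   >
    [2,6] (S\PP)/S   <
      [2,5] NP   <
        [2,4] S\PP   >
          [2,3] "song" : (S\PP)/S
          [3,4] "liked" : S
        [4,5] "a" : NP\(S\PP)
      [5,6] "built" : ((S\PP)/S)\NP
    [6,8] S   >
      [6,7] "idea" : S/PP
      [7,8] "saw" : PP

YES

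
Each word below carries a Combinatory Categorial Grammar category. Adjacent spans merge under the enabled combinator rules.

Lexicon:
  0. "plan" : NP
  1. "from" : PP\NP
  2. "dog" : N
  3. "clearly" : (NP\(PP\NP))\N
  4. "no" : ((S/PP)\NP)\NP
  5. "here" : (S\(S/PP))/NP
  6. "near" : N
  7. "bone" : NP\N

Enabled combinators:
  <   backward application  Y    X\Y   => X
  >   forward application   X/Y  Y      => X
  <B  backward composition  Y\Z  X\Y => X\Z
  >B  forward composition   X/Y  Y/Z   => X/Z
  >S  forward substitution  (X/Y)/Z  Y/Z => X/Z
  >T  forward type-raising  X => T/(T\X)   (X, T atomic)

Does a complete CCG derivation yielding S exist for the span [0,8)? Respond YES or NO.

[0,8] S   <
  [0,5] S/PP   <
    [0,1] "plan" : NP
    [1,5] (S/PP)\NP   <
      [1,4] NP   <
        [1,2] "from" : PP\NP
        [2,4] NP\(PP\NP)   <
          [2,3] "dog" : N
          [3,4] "clearly" : (NP\(PP\NP))\N
      [4,5] "no" : ((S/PP)\NP)\NP
  [5,8] S\(S/PP)   >
    [5,6] "here" : (S\(S/PP))/NP
    [6,8] NP   >
      [6,7] NP/(NP\N)   >T
        [6,7] "near" : N
      [7,8] "bone" : NP\N

YES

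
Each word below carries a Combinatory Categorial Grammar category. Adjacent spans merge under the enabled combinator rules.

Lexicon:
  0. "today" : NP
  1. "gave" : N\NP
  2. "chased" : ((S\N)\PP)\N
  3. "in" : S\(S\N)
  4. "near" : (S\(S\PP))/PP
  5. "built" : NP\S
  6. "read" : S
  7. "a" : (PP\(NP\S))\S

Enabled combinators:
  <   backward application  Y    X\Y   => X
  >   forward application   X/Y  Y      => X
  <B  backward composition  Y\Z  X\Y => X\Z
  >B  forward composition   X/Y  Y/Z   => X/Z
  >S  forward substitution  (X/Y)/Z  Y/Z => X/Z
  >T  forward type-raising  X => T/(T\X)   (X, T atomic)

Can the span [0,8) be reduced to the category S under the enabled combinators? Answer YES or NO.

[0,8] S   <
  [0,4] S\PP   <B
    [0,3] (S\N)\PP   <
      [0,2] N   >
        [0,1] N/(N\NP)   >T
          [0,1] "today" : NP
        [1,2] "gave" : N\NP
      [2,3] "chased" : ((S\N)\PP)\N
    [3,4] "in" : S\(S\N)
  [4,8] S\(S\PP)   >
    [4,5] "near" : (S\(S\PP))/PP
    [5,8] PP   <
      [5,6] "built" : NP\S
      [6,8] PP\(NP\S)   <
        [6,7] "read" : S
        [7,8] "a" : (PP\(NP\S))\S

YES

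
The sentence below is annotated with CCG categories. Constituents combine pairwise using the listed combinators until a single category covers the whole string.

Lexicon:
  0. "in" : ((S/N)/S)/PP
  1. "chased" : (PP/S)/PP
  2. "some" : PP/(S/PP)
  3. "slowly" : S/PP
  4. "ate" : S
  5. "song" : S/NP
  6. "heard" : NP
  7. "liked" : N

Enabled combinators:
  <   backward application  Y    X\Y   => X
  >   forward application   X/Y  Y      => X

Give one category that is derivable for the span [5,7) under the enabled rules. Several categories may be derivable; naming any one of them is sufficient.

S

[0,8] S   >
  [0,7] S/N   >
    [0,5] (S/N)/S   >
      [0,1] "in" : ((S/N)/S)/PP
      [1,5] PP   >
        [1,4] PP/S   >
          [1,2] "chased" : (PP/S)/PP
          [2,4] PP   >
            [2,3] "some" : PP/(S/PP)
            [3,4] "slowly" : S/PP
        [4,5] "ate" : S
    [5,7] S   >
      [5,6] "song" : S/NP
      [6,7] "heard" : NP
  [7,8] "liked" : N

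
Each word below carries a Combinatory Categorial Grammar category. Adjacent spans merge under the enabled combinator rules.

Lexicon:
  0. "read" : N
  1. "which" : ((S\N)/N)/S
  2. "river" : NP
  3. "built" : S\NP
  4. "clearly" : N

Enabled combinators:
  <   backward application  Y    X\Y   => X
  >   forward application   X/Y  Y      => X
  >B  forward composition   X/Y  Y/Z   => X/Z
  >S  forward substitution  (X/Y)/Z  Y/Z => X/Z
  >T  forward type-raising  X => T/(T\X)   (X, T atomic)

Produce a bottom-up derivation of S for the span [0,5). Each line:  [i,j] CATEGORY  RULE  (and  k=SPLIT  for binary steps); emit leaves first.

[0,1] N  lex  "read"
[1,2] ((S\N)/N)/S  lex  "which"
[2,3] NP  lex  "river"
[2,3] S/(S\NP)  >T
[3,4] S\NP  lex  "built"
[2,4] S  >  k=3
[1,4] (S\N)/N  >  k=2
[4,5] N  lex  "clearly"
[1,5] S\N  >  k=4
[0,5] S  <  k=1

[0,5] S   <
  [0,1] "read" : N
  [1,5] S\N   >
    [1,4] (S\N)/N   >
      [1,2] "which" : ((S\N)/N)/S
      [2,4] S   >
        [2,3] S/(S\NP)   >T
          [2,3] "river" : NP
        [3,4] "built" : S\NP
    [4,5] "clearly" : N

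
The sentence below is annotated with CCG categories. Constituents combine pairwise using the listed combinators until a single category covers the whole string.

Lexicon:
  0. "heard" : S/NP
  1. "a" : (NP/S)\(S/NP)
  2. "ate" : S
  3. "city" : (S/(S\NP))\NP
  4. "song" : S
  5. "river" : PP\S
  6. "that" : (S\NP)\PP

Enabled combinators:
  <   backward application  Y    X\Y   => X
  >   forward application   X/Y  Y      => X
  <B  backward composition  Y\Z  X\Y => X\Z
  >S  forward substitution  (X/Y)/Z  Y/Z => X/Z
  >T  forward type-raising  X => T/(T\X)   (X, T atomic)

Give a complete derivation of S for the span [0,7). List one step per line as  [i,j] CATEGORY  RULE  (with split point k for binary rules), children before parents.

[0,7] S   >
  [0,4] S/(S\NP)   <
    [0,3] NP   >
      [0,2] NP/S   <
        [0,1] "heard" : S/NP
        [1,2] "a" : (NP/S)\(S/NP)
      [2,3] "ate" : S
    [3,4] "city" : (S/(S\NP))\NP
  [4,7] S\NP   <
    [4,6] PP   <
      [4,5] "song" : S
      [5,6] "river" : PP\S
    [6,7] "that" : (S\NP)\PP

[0,1] S/NP  lex  "heard"
[1,2] (NP/S)\(S/NP)  lex  "a"
[0,2] NP/S  <  k=1
[2,3] S  lex  "ate"
[0,3] NP  >  k=2
[3,4] (S/(S\NP))\NP  lex  "city"
[0,4] S/(S\NP)  <  k=3
[4,5] S  lex  "song"
[5,6] PP\S  lex  "river"
[4,6] PP  <  k=5
[6,7] (S\NP)\PP  lex  "that"
[4,7] S\NP  <  k=6
[0,7] S  >  k=4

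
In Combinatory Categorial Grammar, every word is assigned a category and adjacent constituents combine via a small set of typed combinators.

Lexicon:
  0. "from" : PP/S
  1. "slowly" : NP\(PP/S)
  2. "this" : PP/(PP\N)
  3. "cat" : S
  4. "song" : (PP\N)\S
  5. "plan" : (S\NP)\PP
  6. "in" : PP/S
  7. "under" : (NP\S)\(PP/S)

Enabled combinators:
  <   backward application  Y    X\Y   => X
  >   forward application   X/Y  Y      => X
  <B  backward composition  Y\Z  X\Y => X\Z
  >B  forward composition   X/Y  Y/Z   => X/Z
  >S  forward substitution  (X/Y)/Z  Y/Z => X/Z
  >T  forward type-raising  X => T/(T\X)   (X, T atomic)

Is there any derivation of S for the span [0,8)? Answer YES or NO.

NO

PP/S NP\(PP/S) PP/(PP\N) S (PP\N)\S (S\NP)\PP PP/S (NP\S)\(PP/S)
CKY chart[0,8] = {N/(N\NP), NP, NP/(NP\NP), PP/(PP\NP), S/(S\NP)}; S ∉ chart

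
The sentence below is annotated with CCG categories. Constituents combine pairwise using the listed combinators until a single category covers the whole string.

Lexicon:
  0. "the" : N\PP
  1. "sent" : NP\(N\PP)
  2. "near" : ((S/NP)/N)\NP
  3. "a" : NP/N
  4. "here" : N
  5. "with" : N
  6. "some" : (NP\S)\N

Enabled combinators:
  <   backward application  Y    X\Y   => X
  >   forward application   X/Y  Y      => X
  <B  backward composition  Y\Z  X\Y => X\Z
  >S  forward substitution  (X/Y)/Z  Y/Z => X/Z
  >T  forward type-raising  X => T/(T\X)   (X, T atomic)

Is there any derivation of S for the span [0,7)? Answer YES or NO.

N\PP NP\(N\PP) ((S/NP)/N)\NP NP/N N N (NP\S)\N
CKY chart[0,7] = {N/(N\NP), NP, NP/(NP\NP), PP/(PP\NP), S/(S\NP)}; S ∉ chart

NO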